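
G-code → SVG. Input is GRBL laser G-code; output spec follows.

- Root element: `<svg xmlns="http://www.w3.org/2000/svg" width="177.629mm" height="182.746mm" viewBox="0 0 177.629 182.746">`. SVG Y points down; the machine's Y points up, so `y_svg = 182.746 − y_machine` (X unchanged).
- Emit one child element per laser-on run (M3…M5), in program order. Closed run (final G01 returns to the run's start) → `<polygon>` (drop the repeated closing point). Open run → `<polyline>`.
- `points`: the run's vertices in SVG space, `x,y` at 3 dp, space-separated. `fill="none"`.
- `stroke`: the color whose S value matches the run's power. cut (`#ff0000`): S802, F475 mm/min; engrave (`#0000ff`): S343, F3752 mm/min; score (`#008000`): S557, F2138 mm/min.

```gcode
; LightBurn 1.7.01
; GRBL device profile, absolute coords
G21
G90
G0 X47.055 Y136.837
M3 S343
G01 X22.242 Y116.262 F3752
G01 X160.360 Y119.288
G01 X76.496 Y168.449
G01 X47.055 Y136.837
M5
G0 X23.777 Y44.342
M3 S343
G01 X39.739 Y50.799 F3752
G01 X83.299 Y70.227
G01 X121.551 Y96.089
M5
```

Each laser-on run becomes one SVG element. Flip Y back into SVG space with y_svg = 182.746 − y_machine. Every run uses S343, so all elements get stroke `#0000ff` (engrave).

Run 1: The run returns to its start, so emit a `<polygon>` with points (Y-flipped): 47.055,45.909 22.242,66.484 160.360,63.458 76.496,14.297.

Run 2: The run is open, so emit a `<polyline>` with points (Y-flipped): 23.777,138.404 39.739,131.947 83.299,112.519 121.551,86.657.

<svg xmlns="http://www.w3.org/2000/svg" width="177.629mm" height="182.746mm" viewBox="0 0 177.629 182.746">
  <polygon points="47.055,45.909 22.242,66.484 160.360,63.458 76.496,14.297" fill="none" stroke="#0000ff"/>
  <polyline points="23.777,138.404 39.739,131.947 83.299,112.519 121.551,86.657" fill="none" stroke="#0000ff"/>
</svg>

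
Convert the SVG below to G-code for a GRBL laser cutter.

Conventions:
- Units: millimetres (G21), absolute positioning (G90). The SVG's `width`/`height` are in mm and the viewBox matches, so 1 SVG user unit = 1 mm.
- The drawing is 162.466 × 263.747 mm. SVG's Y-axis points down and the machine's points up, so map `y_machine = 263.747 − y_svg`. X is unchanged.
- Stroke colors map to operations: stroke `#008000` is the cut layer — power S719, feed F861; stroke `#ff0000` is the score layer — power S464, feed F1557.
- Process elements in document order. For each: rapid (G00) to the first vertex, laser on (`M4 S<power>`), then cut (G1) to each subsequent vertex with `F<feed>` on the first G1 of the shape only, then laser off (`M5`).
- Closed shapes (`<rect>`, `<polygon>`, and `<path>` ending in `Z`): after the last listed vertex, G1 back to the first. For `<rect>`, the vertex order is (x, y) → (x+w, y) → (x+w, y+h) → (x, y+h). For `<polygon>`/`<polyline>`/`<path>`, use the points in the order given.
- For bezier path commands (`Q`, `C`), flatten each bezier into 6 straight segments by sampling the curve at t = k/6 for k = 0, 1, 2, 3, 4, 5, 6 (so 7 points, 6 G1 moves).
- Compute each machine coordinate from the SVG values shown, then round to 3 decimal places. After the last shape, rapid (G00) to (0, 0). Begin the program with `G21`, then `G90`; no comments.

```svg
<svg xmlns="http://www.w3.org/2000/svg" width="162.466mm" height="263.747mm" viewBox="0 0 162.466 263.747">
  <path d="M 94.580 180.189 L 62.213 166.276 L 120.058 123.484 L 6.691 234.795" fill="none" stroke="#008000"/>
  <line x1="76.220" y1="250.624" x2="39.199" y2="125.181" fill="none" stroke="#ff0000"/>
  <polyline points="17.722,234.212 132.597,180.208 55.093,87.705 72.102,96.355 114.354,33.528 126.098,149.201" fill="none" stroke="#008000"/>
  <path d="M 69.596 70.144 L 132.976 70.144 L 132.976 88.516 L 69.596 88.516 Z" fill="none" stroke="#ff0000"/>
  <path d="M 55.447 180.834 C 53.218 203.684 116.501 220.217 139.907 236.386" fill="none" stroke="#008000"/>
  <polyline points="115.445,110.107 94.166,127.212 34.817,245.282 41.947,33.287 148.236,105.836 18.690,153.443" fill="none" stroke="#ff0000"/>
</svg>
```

G21
G90
G00 X94.580 Y83.558
M4 S719
G1 X62.213 Y97.471 F861
G1 X120.058 Y140.263
G1 X6.691 Y28.952
M5
G00 X76.220 Y13.123
M4 S464
G1 X39.199 Y138.566 F1557
M5
G00 X17.722 Y29.535
M4 S719
G1 X132.597 Y83.539 F861
G1 X55.093 Y176.042
G1 X72.102 Y167.392
G1 X114.354 Y230.219
G1 X126.098 Y114.546
M5
G00 X69.596 Y193.603
M4 S464
G1 X132.976 Y193.603 F1557
G1 X132.976 Y175.231
G1 X69.596 Y175.231
G1 X69.596 Y193.603
M5
G00 X55.447 Y82.913
M4 S719
G1 X59.304 Y71.987 F861
G1 X71.152 Y61.948
G1 X88.064 Y52.632
G1 X107.112 Y43.872
G1 X125.369 Y35.503
G1 X139.907 Y27.361
M5
G00 X115.445 Y153.640
M4 S464
G1 X94.166 Y136.535 F1557
G1 X34.817 Y18.465
G1 X41.947 Y230.460
G1 X148.236 Y157.911
G1 X18.690 Y110.304
M5
G00 X0.000 Y0.000

Since the viewBox matches the mm dimensions, user units are millimetres directly. The only transform is the Y-flip y_m = 263.747 − y_svg.

Shape 1 is a open polyline drawn with `<path>`. Its stroke #008000 means cut at S719, F861. After flipping Y the toolpath is (94.580,83.558) → (62.213,97.471) → (120.058,140.263) → (6.691,28.952).

Shape 2 is a line segment drawn with `<line>`. Its stroke #ff0000 means score at S464, F1557. After flipping Y the toolpath is (76.220,13.123) → (39.199,138.566).

Shape 3 is a open polyline drawn with `<polyline>`. Its stroke #008000 means cut at S719, F861. After flipping Y the toolpath is (17.722,29.535) → (132.597,83.539) → (55.093,176.042) → (72.102,167.392) → (114.354,230.219) → (126.098,114.546).

Shape 4 is a rectangle drawn with `<path>`. Its stroke #ff0000 means score at S464, F1557. After flipping Y the toolpath is (69.596,193.603) → (132.976,193.603) → (132.976,175.231) → (69.596,175.231) → (69.596,193.603), returning to the start.

Shape 5 is a cubic bezier drawn with `<path>`. Its stroke #008000 means cut at S719, F861. After flipping Y the toolpath is (55.447,82.913) → (59.304,71.987) → (71.152,61.948) → (88.064,52.632) → (107.112,43.872) → (125.369,35.503) → (139.907,27.361).

Shape 6 is a open polyline drawn with `<polyline>`. Its stroke #ff0000 means score at S464, F1557. After flipping Y the toolpath is (115.445,153.640) → (94.166,136.535) → (34.817,18.465) → (41.947,230.460) → (148.236,157.911) → (18.690,110.304).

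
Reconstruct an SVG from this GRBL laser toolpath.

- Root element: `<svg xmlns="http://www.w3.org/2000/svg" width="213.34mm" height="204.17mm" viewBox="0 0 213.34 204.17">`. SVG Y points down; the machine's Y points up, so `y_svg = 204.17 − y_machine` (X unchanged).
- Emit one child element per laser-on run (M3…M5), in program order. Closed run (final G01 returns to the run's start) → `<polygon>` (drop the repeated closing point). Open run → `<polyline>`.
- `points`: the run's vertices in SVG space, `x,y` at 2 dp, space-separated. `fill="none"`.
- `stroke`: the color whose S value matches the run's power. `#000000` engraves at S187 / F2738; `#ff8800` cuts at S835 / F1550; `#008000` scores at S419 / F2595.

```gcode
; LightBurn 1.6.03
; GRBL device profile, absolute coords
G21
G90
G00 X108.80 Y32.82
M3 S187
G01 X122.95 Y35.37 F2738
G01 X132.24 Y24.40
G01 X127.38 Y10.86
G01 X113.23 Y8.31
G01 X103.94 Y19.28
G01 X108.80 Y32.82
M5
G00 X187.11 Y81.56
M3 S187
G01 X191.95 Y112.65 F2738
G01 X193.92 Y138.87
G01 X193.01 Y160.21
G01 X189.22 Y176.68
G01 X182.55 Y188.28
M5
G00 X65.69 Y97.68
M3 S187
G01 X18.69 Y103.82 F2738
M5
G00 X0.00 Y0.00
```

<svg xmlns="http://www.w3.org/2000/svg" width="213.34mm" height="204.17mm" viewBox="0 0 213.34 204.17">
  <polygon points="108.80,171.35 122.95,168.80 132.24,179.77 127.38,193.31 113.23,195.86 103.94,184.89" fill="none" stroke="#000000"/>
  <polyline points="187.11,122.61 191.95,91.52 193.92,65.30 193.01,43.96 189.22,27.49 182.55,15.89" fill="none" stroke="#000000"/>
  <polyline points="65.69,106.49 18.69,100.35" fill="none" stroke="#000000"/>
</svg>

y_svg = 204.17 − y_m. Every run uses S187, so all elements get stroke `#000000` (engrave).

[1] closed run; points: 108.80,171.35 122.95,168.80 132.24,179.77 127.38,193.31 113.23,195.86 103.94,184.89

[2] open run; points: 187.11,122.61 191.95,91.52 193.92,65.30 193.01,43.96 189.22,27.49 182.55,15.89

[3] open run; points: 65.69,106.49 18.69,100.35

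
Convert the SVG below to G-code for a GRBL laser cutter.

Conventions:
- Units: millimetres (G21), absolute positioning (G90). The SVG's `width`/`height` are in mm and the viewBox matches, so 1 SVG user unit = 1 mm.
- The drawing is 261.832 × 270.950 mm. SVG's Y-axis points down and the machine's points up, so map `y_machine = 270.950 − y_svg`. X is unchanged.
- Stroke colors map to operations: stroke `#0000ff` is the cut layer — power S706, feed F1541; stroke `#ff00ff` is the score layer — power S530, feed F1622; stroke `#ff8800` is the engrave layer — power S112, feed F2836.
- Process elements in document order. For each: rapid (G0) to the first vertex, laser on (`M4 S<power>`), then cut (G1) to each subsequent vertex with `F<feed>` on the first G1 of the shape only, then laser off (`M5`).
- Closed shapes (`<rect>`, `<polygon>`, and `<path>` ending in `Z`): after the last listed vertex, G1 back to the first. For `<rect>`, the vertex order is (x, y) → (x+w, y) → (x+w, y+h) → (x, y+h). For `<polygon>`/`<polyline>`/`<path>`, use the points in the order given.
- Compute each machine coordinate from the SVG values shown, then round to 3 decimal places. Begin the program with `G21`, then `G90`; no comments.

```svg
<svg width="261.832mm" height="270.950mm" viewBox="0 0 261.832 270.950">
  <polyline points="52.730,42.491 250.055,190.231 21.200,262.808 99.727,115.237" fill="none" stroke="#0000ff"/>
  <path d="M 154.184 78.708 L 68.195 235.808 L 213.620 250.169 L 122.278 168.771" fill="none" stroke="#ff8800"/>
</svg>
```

viewBox `0 0 261.832 270.950` with mm width/height → 1 unit = 1 mm. Flip: y_m = 270.950 − y_svg.

**Shape 1** — `<polyline>` open polyline, stroke `#0000ff` → cut (S706, F1541). Machine vertices: (52.730,228.459) → (250.055,80.719) → (21.200,8.142) → (99.727,155.713). Open path.

**Shape 2** — `<path>` open polyline, stroke `#ff8800` → engrave (S112, F2836). Machine vertices: (154.184,192.242) → (68.195,35.142) → (213.620,20.781) → (122.278,102.179). Open path.

G21
G90
G0 X52.730 Y228.459
M4 S706
G1 X250.055 Y80.719 F1541
G1 X21.200 Y8.142
G1 X99.727 Y155.713
M5
G0 X154.184 Y192.242
M4 S112
G1 X68.195 Y35.142 F2836
G1 X213.620 Y20.781
G1 X122.278 Y102.179
M5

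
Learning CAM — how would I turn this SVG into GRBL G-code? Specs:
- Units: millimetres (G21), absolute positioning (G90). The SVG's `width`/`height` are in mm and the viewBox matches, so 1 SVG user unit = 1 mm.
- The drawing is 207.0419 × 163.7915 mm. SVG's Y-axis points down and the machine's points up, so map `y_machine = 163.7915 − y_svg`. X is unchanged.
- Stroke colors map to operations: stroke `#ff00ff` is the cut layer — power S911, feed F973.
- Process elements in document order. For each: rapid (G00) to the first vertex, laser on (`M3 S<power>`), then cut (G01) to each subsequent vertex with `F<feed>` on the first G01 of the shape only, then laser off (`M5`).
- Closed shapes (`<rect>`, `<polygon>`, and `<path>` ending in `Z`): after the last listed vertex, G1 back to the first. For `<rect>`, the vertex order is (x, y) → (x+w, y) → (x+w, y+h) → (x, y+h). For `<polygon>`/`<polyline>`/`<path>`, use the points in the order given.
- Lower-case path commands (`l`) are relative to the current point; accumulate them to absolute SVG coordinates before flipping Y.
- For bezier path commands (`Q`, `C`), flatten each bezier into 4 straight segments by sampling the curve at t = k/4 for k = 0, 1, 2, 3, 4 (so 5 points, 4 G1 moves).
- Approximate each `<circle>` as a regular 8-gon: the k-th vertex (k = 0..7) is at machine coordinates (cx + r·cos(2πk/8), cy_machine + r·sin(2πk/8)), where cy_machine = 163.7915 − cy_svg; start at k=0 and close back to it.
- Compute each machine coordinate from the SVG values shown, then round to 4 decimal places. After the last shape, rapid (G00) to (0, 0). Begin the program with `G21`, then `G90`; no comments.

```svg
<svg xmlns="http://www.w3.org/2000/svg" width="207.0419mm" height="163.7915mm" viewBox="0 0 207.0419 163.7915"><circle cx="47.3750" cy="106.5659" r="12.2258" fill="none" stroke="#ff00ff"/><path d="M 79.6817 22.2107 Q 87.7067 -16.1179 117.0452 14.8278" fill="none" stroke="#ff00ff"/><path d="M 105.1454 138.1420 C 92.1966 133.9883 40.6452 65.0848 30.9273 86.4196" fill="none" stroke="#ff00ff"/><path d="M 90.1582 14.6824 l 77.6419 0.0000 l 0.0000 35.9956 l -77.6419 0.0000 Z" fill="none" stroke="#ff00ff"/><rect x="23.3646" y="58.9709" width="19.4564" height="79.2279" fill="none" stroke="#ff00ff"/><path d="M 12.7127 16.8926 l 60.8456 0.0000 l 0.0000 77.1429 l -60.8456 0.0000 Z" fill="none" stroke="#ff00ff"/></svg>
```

G21
G90
G00 X59.6008 Y57.2256
M3 S911
G01 X56.0199 Y65.8705 F973
G01 X47.3750 Y69.4514
G01 X38.7301 Y65.8705
G01 X35.1492 Y57.2256
G01 X38.7301 Y48.5807
G01 X47.3750 Y44.9998
G01 X56.0199 Y48.5807
G01 X59.6008 Y57.2256
M5
G00 X79.6817 Y141.5808
M3 S911
G01 X85.0263 Y156.4155 F973
G01 X93.0351 Y162.5908
G01 X103.7080 Y160.1069
G01 X117.0452 Y148.9637
M5
G00 X105.1454 Y25.6495
M3 S911
G01 X89.4526 Y38.4837 F973
G01 X66.8248 Y61.0689
G01 X44.8027 Y78.8750
G01 X30.9273 Y77.3719
M5
G00 X90.1582 Y149.1091
M3 S911
G01 X167.8001 Y149.1091 F973
G01 X167.8001 Y113.1135
G01 X90.1582 Y113.1135
G01 X90.1582 Y149.1091
M5
G00 X23.3646 Y104.8206
M3 S911
G01 X42.8210 Y104.8206 F973
G01 X42.8210 Y25.5927
G01 X23.3646 Y25.5927
G01 X23.3646 Y104.8206
M5
G00 X12.7127 Y146.8989
M3 S911
G01 X73.5583 Y146.8989 F973
G01 X73.5583 Y69.7560
G01 X12.7127 Y69.7560
G01 X12.7127 Y146.8989
M5
G00 X0.0000 Y0.0000

1 u = 1 mm; y_m = 163.7915 − y.

[1] `<circle>` circle, #ff00ff→cut S911 F973: (59.6008,57.2256) → (56.0199,65.8705) → (47.3750,69.4514) → (38.7301,65.8705) → (35.1492,57.2256) → (38.7301,48.5807) → (47.3750,44.9998) → (56.0199,48.5807) → (59.6008,57.2256) (closed)

[2] `<path>` quadratic bezier, #ff00ff→cut S911 F973: (79.6817,141.5808) → (85.0263,156.4155) → (93.0351,162.5908) → (103.7080,160.1069) → (117.0452,148.9637)

[3] `<path>` cubic bezier, #ff00ff→cut S911 F973: (105.1454,25.6495) → (89.4526,38.4837) → (66.8248,61.0689) → (44.8027,78.8750) → (30.9273,77.3719)

[4] `<path>` rectangle, #ff00ff→cut S911 F973: (90.1582,149.1091) → (167.8001,149.1091) → (167.8001,113.1135) → (90.1582,113.1135) → (90.1582,149.1091) (closed)

[5] `<rect>` rectangle, #ff00ff→cut S911 F973: (23.3646,104.8206) → (42.8210,104.8206) → (42.8210,25.5927) → (23.3646,25.5927) → (23.3646,104.8206) (closed)

[6] `<path>` rectangle, #ff00ff→cut S911 F973: (12.7127,146.8989) → (73.5583,146.8989) → (73.5583,69.7560) → (12.7127,69.7560) → (12.7127,146.8989) (closed)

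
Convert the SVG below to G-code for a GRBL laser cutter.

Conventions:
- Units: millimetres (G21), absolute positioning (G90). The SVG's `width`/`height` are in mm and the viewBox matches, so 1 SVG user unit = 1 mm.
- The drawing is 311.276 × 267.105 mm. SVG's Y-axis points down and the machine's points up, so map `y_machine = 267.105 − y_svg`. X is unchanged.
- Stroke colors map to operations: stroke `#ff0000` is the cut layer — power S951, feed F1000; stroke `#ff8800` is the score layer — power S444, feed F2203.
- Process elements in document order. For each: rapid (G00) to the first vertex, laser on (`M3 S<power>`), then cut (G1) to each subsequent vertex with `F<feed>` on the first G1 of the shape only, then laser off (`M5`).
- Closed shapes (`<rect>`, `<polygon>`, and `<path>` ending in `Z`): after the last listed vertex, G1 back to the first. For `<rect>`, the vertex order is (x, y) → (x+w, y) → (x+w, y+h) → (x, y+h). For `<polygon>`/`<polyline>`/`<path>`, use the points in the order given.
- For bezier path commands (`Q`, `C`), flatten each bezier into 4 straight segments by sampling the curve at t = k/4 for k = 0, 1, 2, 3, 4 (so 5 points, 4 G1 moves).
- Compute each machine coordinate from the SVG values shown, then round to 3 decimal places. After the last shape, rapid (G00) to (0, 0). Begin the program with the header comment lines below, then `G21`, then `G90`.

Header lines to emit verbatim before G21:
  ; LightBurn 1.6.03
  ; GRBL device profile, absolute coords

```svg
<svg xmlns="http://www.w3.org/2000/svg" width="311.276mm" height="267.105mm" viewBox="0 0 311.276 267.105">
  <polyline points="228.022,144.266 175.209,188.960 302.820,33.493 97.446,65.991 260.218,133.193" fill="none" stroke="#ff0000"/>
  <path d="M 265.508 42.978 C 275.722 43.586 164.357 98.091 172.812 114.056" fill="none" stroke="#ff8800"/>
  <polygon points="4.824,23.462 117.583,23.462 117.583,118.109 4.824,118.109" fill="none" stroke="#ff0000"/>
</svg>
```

; LightBurn 1.6.03
; GRBL device profile, absolute coords
G21
G90
G00 X228.022 Y122.839
M3 S951
G1 X175.209 Y78.145 F1000
G1 X302.820 Y233.612
G1 X97.446 Y201.114
G1 X260.218 Y133.912
M5
G00 X265.508 Y224.127
M3 S444
G1 X254.144 Y215.010 F2203
G1 X219.820 Y194.347
G1 X185.165 Y170.805
G1 X172.812 Y153.049
M5
G00 X4.824 Y243.643
M3 S951
G1 X117.583 Y243.643 F1000
G1 X117.583 Y148.996
G1 X4.824 Y148.996
G1 X4.824 Y243.643
M5
G00 X0.000 Y0.000

viewBox `0 0 311.276 267.105` with mm width/height → 1 unit = 1 mm. Flip: y_m = 267.105 − y_svg.

**Shape 1** — `<polyline>` open polyline, stroke `#ff0000` → cut (S951, F1000). Machine vertices: (228.022,122.839) → (175.209,78.145) → (302.820,233.612) → (97.446,201.114) → (260.218,133.912). Open path.

**Shape 2** — `<path>` cubic bezier, stroke `#ff8800` → score (S444, F2203). Control points (SVG): P0=(265.508,42.978), P1=(275.722,43.586), P2=(164.357,98.091), P3=(172.812,114.056); sampled at t=k/4. Machine vertices: (265.508,224.127) → (254.144,215.010) → (219.820,194.347) → (185.165,170.805) → (172.812,153.049). Open path.

**Shape 3** — `<polygon>` rectangle, stroke `#ff0000` → cut (S951, F1000). Machine vertices: (4.824,243.643) → (117.583,243.643) → (117.583,148.996) → (4.824,148.996) → (4.824,243.643). Closed: final G1 returns to the first vertex.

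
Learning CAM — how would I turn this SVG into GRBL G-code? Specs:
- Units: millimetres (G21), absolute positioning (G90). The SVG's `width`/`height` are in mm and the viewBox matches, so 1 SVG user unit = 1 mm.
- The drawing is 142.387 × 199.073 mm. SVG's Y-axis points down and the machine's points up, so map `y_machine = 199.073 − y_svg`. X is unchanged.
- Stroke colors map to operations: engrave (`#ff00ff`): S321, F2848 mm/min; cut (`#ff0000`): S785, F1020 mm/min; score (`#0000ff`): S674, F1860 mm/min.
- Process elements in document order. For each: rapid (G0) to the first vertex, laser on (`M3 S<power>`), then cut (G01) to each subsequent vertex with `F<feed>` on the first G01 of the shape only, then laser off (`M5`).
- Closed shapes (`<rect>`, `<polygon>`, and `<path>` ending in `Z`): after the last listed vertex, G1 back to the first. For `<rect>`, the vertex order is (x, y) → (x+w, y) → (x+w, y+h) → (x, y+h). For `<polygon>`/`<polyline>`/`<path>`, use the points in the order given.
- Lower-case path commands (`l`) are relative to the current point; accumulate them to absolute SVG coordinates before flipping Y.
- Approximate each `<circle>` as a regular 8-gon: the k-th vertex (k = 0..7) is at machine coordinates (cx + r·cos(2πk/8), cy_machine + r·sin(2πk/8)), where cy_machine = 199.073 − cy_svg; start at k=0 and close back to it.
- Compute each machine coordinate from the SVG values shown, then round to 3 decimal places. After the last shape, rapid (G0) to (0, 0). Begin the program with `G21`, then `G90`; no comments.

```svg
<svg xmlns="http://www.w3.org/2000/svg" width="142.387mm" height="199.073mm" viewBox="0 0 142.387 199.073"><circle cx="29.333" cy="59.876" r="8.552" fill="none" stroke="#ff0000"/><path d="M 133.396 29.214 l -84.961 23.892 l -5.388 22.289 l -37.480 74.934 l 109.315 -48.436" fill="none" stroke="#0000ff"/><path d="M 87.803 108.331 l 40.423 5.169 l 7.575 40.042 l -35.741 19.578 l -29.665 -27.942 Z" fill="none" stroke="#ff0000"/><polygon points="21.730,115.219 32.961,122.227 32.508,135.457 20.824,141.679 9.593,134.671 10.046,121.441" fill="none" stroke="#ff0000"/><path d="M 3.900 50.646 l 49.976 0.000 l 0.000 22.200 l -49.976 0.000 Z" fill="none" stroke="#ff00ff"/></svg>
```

G21
G90
G0 X37.885 Y139.197
M3 S785
G01 X35.380 Y145.244 F1020
G01 X29.333 Y147.749
G01 X23.286 Y145.244
G01 X20.781 Y139.197
G01 X23.286 Y133.150
G01 X29.333 Y130.645
G01 X35.380 Y133.150
G01 X37.885 Y139.197
M5
G0 X133.396 Y169.859
M3 S674
G01 X48.435 Y145.967 F1860
G01 X43.047 Y123.678
G01 X5.567 Y48.744
G01 X114.882 Y97.180
M5
G0 X87.803 Y90.742
M3 S785
G01 X128.226 Y85.573 F1020
G01 X135.801 Y45.531
G01 X100.060 Y25.953
G01 X70.395 Y53.895
G01 X87.803 Y90.742
M5
G0 X21.730 Y83.854
M3 S785
G01 X32.961 Y76.846 F1020
G01 X32.508 Y63.616
G01 X20.824 Y57.394
G01 X9.593 Y64.402
G01 X10.046 Y77.632
G01 X21.730 Y83.854
M5
G0 X3.900 Y148.427
M3 S321
G01 X53.876 Y148.427 F2848
G01 X53.876 Y126.227
G01 X3.900 Y126.227
G01 X3.900 Y148.427
M5
G0 X0.000 Y0.000

viewBox `0 0 142.387 199.073` with mm width/height → 1 unit = 1 mm. Flip: y_m = 199.073 − y_svg.

**Shape 1** — `<circle>` circle, stroke `#ff0000` → cut (S785, F1020). Machine vertices: (37.885,139.197) → (35.380,145.244) → (29.333,147.749) → (23.286,145.244) → (20.781,139.197) → (23.286,133.150) → (29.333,130.645) → (35.380,133.150) → (37.885,139.197). Closed: final G1 returns to the first vertex.

**Shape 2** — `<path>` open polyline, stroke `#0000ff` → score (S674, F1860). Machine vertices: (133.396,169.859) → (48.435,145.967) → (43.047,123.678) → (5.567,48.744) → (114.882,97.180). Open path.

**Shape 3** — `<path>` regular polygon, stroke `#ff0000` → cut (S785, F1020). Machine vertices: (87.803,90.742) → (128.226,85.573) → (135.801,45.531) → (100.060,25.953) → (70.395,53.895) → (87.803,90.742). Closed: final G1 returns to the first vertex.

**Shape 4** — `<polygon>` regular polygon, stroke `#ff0000` → cut (S785, F1020). Machine vertices: (21.730,83.854) → (32.961,76.846) → (32.508,63.616) → (20.824,57.394) → (9.593,64.402) → (10.046,77.632) → (21.730,83.854). Closed: final G1 returns to the first vertex.

**Shape 5** — `<path>` rectangle, stroke `#ff00ff` → engrave (S321, F2848). Machine vertices: (3.900,148.427) → (53.876,148.427) → (53.876,126.227) → (3.900,126.227) → (3.900,148.427). Closed: final G1 returns to the first vertex.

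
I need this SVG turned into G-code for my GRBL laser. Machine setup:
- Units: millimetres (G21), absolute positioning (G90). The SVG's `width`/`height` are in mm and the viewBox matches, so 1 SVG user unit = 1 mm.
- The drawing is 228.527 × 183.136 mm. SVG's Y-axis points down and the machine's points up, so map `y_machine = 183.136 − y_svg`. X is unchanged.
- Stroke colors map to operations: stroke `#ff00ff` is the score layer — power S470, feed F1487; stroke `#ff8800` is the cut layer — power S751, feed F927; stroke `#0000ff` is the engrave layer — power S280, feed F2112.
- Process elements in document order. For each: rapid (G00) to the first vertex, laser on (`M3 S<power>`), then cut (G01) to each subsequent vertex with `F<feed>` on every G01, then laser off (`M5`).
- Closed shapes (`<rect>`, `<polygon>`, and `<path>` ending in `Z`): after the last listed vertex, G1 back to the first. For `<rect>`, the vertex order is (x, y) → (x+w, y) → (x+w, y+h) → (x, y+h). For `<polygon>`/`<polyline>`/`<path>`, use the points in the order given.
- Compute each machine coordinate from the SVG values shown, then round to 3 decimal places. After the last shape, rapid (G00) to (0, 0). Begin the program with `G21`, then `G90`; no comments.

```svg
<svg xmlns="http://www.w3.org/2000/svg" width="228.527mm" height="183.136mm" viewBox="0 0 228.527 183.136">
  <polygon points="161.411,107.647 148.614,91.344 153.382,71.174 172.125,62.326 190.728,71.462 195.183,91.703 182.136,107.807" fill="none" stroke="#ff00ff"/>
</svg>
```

G21
G90
G00 X161.411 Y75.489
M3 S470
G01 X148.614 Y91.792 F1487
G01 X153.382 Y111.962 F1487
G01 X172.125 Y120.810 F1487
G01 X190.728 Y111.674 F1487
G01 X195.183 Y91.433 F1487
G01 X182.136 Y75.329 F1487
G01 X161.411 Y75.489 F1487
M5
G00 X0.000 Y0.000

Since the viewBox matches the mm dimensions, user units are millimetres directly. The only transform is the Y-flip y_m = 183.136 − y_svg.

Shape 1 is a regular polygon drawn with `<polygon>`. Its stroke #ff00ff means score at S470, F1487. After flipping Y the toolpath is (161.411,75.489) → (148.614,91.792) → (153.382,111.962) → (172.125,120.810) → (190.728,111.674) → (195.183,91.433) → (182.136,75.329) → (161.411,75.489), returning to the start.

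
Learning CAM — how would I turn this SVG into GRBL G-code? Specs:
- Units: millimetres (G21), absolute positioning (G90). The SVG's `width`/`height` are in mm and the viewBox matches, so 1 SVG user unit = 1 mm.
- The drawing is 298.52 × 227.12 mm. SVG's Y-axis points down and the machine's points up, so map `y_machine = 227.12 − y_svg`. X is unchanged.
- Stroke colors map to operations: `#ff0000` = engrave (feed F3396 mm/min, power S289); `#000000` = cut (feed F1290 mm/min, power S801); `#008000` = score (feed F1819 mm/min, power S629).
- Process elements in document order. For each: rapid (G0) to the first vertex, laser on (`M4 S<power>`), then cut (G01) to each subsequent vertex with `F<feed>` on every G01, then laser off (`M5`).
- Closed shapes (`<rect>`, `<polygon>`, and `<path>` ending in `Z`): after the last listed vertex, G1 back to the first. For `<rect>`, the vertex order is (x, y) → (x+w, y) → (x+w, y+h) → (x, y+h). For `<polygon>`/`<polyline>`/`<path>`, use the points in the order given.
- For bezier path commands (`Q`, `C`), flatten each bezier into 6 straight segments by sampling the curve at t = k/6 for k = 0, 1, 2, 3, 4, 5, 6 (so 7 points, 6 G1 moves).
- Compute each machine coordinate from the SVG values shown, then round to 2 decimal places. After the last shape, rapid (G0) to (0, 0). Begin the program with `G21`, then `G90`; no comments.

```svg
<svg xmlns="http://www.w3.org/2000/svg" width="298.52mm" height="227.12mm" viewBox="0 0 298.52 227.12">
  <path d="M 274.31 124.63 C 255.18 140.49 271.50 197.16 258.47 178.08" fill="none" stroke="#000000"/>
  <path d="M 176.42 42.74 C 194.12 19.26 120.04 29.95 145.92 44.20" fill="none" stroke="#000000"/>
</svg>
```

Since the viewBox matches the mm dimensions, user units are millimetres directly. The only transform is the Y-flip y_m = 227.12 − y_svg.

Shape 1 is a cubic bezier drawn with `<path>`. Its stroke #000000 means cut at S801, F1290. After flipping Y the toolpath is (274.31,102.49) → (267.40,91.70) → (264.60,77.34) → (264.10,62.66) → (264.12,50.89) → (262.84,45.27) → (258.47,49.04).

Shape 2 is a cubic bezier drawn with `<path>`. Its stroke #000000 means cut at S801, F1290. After flipping Y the toolpath is (176.42,184.38) → (178.51,193.41) → (170.63,197.60) → (158.10,197.80) → (146.26,194.85) → (140.42,189.61) → (145.92,182.92).

G21
G90
G0 X274.31 Y102.49
M4 S801
G01 X267.40 Y91.70 F1290
G01 X264.60 Y77.34 F1290
G01 X264.10 Y62.66 F1290
G01 X264.12 Y50.89 F1290
G01 X262.84 Y45.27 F1290
G01 X258.47 Y49.04 F1290
M5
G0 X176.42 Y184.38
M4 S801
G01 X178.51 Y193.41 F1290
G01 X170.63 Y197.60 F1290
G01 X158.10 Y197.80 F1290
G01 X146.26 Y194.85 F1290
G01 X140.42 Y189.61 F1290
G01 X145.92 Y182.92 F1290
M5
G0 X0.00 Y0.00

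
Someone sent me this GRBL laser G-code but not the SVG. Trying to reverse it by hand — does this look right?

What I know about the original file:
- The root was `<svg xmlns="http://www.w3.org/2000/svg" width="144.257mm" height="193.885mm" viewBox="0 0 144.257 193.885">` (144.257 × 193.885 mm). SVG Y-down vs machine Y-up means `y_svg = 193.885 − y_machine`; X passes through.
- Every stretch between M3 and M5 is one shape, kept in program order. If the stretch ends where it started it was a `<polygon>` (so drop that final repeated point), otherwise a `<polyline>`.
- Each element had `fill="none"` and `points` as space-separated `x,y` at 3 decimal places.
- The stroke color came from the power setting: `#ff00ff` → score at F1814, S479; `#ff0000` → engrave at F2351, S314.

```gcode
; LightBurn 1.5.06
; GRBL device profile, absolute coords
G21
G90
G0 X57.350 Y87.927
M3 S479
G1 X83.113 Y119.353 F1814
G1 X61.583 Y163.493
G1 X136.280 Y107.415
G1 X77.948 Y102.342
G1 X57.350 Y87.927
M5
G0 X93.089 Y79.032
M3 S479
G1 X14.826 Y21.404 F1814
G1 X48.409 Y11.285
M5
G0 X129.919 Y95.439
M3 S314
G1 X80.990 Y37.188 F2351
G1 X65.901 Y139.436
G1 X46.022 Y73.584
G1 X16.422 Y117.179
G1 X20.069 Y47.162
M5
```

Each laser-on run becomes one SVG element. Flip Y back into SVG space with y_svg = 193.885 − y_machine.

Run 1: power S479 maps to stroke `#ff00ff` (score). The run returns to its start, so emit a `<polygon>` with points (Y-flipped): 57.350,105.958 83.113,74.532 61.583,30.392 136.280,86.470 77.948,91.543.

Run 2: the run's S479 means `#ff00ff` (score). The run is open, so emit a `<polyline>` with points (Y-flipped): 93.089,114.853 14.826,172.481 48.409,182.600.

Run 3: the run's S314 means `#ff0000` (engrave). The run is open, so emit a `<polyline>` with points (Y-flipped): 129.919,98.446 80.990,156.697 65.901,54.449 46.022,120.301 16.422,76.706 20.069,146.723.

<svg xmlns="http://www.w3.org/2000/svg" width="144.257mm" height="193.885mm" viewBox="0 0 144.257 193.885">
  <polygon points="57.350,105.958 83.113,74.532 61.583,30.392 136.280,86.470 77.948,91.543" fill="none" stroke="#ff00ff"/>
  <polyline points="93.089,114.853 14.826,172.481 48.409,182.600" fill="none" stroke="#ff00ff"/>
  <polyline points="129.919,98.446 80.990,156.697 65.901,54.449 46.022,120.301 16.422,76.706 20.069,146.723" fill="none" stroke="#ff0000"/>
</svg>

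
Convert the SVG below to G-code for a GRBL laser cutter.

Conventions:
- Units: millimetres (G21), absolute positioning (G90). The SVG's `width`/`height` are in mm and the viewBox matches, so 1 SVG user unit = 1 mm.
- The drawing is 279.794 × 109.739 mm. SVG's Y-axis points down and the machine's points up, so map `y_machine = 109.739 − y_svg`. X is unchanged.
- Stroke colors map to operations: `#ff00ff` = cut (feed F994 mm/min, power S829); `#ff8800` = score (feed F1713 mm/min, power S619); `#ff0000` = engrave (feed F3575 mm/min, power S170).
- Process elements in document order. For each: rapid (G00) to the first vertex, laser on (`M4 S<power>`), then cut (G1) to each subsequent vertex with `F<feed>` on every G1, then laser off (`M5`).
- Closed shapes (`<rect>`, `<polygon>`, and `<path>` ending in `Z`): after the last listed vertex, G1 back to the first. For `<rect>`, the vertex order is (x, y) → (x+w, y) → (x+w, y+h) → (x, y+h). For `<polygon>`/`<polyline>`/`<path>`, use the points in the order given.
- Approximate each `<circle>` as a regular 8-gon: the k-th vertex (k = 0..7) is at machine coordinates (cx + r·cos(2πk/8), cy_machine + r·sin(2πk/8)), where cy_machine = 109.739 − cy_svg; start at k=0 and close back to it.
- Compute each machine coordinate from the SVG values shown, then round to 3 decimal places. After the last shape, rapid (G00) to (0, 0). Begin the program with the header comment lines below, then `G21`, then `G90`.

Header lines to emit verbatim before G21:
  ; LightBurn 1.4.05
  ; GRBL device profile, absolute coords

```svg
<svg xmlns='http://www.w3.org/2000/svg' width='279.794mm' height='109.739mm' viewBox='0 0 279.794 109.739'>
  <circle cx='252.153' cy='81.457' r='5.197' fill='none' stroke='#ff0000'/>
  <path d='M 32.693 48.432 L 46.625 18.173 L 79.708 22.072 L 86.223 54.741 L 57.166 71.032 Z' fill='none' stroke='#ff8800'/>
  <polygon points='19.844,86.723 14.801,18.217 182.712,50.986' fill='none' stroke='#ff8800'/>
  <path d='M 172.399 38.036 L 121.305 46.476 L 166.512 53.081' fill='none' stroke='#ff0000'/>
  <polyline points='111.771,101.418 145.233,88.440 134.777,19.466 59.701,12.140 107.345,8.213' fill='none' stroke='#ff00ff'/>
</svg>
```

; LightBurn 1.4.05
; GRBL device profile, absolute coords
G21
G90
G00 X257.350 Y28.282
M4 S170
G1 X255.828 Y31.957 F3575
G1 X252.153 Y33.479 F3575
G1 X248.478 Y31.957 F3575
G1 X246.956 Y28.282 F3575
G1 X248.478 Y24.607 F3575
G1 X252.153 Y23.085 F3575
G1 X255.828 Y24.607 F3575
G1 X257.350 Y28.282 F3575
M5
G00 X32.693 Y61.307
M4 S619
G1 X46.625 Y91.566 F1713
G1 X79.708 Y87.667 F1713
G1 X86.223 Y54.998 F1713
G1 X57.166 Y38.707 F1713
G1 X32.693 Y61.307 F1713
M5
G00 X19.844 Y23.016
M4 S619
G1 X14.801 Y91.522 F1713
G1 X182.712 Y58.753 F1713
G1 X19.844 Y23.016 F1713
M5
G00 X172.399 Y71.703
M4 S170
G1 X121.305 Y63.263 F3575
G1 X166.512 Y56.658 F3575
M5
G00 X111.771 Y8.321
M4 S829
G1 X145.233 Y21.299 F994
G1 X134.777 Y90.273 F994
G1 X59.701 Y97.599 F994
G1 X107.345 Y101.526 F994
M5
G00 X0.000 Y0.000

Since the viewBox matches the mm dimensions, user units are millimetres directly. The only transform is the Y-flip y_m = 109.739 − y_svg.

Shape 1 is a circle drawn with `<circle>`. Its stroke #ff0000 means engrave at S170, F3575. After flipping Y the toolpath is (257.350,28.282) → (255.828,31.957) → (252.153,33.479) → (248.478,31.957) → (246.956,28.282) → (248.478,24.607) → (252.153,23.085) → (255.828,24.607) → (257.350,28.282), returning to the start.

Shape 2 is a regular polygon drawn with `<path>`. Its stroke #ff8800 means score at S619, F1713. After flipping Y the toolpath is (32.693,61.307) → (46.625,91.566) → (79.708,87.667) → (86.223,54.998) → (57.166,38.707) → (32.693,61.307), returning to the start.

Shape 3 is a closed polygon drawn with `<polygon>`. Its stroke #ff8800 means score at S619, F1713. After flipping Y the toolpath is (19.844,23.016) → (14.801,91.522) → (182.712,58.753) → (19.844,23.016), returning to the start.

Shape 4 is a open polyline drawn with `<path>`. Its stroke #ff0000 means engrave at S170, F3575. After flipping Y the toolpath is (172.399,71.703) → (121.305,63.263) → (166.512,56.658).

Shape 5 is a open polyline drawn with `<polyline>`. Its stroke #ff00ff means cut at S829, F994. After flipping Y the toolpath is (111.771,8.321) → (145.233,21.299) → (134.777,90.273) → (59.701,97.599) → (107.345,101.526).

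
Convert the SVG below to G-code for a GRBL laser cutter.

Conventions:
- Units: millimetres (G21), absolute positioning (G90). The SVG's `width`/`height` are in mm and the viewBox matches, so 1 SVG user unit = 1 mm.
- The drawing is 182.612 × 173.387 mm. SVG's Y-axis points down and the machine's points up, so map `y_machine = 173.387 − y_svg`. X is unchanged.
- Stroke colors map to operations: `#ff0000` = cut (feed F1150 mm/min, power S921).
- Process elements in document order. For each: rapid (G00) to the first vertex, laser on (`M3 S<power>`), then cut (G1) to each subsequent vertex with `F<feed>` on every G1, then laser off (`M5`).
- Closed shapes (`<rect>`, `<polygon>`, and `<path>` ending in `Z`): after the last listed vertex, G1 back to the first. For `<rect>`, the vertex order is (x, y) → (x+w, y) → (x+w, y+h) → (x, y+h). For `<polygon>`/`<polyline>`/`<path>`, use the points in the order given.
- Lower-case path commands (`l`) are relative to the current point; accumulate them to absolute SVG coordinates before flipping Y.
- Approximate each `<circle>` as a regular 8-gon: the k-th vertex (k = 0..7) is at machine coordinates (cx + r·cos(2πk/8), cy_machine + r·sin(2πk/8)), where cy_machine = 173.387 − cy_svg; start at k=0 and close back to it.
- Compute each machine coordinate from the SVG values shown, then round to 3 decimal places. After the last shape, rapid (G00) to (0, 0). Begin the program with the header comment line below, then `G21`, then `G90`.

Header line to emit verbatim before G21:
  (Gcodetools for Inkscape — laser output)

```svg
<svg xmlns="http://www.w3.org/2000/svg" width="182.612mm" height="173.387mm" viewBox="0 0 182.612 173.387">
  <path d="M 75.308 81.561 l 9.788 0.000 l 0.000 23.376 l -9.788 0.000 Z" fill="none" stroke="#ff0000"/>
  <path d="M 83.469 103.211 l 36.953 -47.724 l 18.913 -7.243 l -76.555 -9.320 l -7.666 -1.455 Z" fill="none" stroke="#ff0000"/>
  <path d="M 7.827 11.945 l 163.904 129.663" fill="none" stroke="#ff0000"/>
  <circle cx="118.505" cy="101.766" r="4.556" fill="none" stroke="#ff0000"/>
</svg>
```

1 u = 1 mm; y_m = 173.387 − y.

[1] `<path>` rectangle, #ff0000→cut S921 F1150: (75.308,91.826) → (85.096,91.826) → (85.096,68.450) → (75.308,68.450) → (75.308,91.826) (closed)

[2] `<path>` closed polygon, #ff0000→cut S921 F1150: (83.469,70.176) → (120.422,117.900) → (139.335,125.143) → (62.780,134.463) → (55.114,135.918) → (83.469,70.176) (closed)

[3] `<path>` line segment, #ff0000→cut S921 F1150: (7.827,161.442) → (171.731,31.779)

[4] `<circle>` circle, #ff0000→cut S921 F1150: (123.061,71.621) → (121.727,74.843) → (118.505,76.177) → (115.283,74.843) → (113.949,71.621) → (115.283,68.399) → (118.505,67.065) → (121.727,68.399) → (123.061,71.621) (closed)

(Gcodetools for Inkscape — laser output)
G21
G90
G00 X75.308 Y91.826
M3 S921
G1 X85.096 Y91.826 F1150
G1 X85.096 Y68.450 F1150
G1 X75.308 Y68.450 F1150
G1 X75.308 Y91.826 F1150
M5
G00 X83.469 Y70.176
M3 S921
G1 X120.422 Y117.900 F1150
G1 X139.335 Y125.143 F1150
G1 X62.780 Y134.463 F1150
G1 X55.114 Y135.918 F1150
G1 X83.469 Y70.176 F1150
M5
G00 X7.827 Y161.442
M3 S921
G1 X171.731 Y31.779 F1150
M5
G00 X123.061 Y71.621
M3 S921
G1 X121.727 Y74.843 F1150
G1 X118.505 Y76.177 F1150
G1 X115.283 Y74.843 F1150
G1 X113.949 Y71.621 F1150
G1 X115.283 Y68.399 F1150
G1 X118.505 Y67.065 F1150
G1 X121.727 Y68.399 F1150
G1 X123.061 Y71.621 F1150
M5
G00 X0.000 Y0.000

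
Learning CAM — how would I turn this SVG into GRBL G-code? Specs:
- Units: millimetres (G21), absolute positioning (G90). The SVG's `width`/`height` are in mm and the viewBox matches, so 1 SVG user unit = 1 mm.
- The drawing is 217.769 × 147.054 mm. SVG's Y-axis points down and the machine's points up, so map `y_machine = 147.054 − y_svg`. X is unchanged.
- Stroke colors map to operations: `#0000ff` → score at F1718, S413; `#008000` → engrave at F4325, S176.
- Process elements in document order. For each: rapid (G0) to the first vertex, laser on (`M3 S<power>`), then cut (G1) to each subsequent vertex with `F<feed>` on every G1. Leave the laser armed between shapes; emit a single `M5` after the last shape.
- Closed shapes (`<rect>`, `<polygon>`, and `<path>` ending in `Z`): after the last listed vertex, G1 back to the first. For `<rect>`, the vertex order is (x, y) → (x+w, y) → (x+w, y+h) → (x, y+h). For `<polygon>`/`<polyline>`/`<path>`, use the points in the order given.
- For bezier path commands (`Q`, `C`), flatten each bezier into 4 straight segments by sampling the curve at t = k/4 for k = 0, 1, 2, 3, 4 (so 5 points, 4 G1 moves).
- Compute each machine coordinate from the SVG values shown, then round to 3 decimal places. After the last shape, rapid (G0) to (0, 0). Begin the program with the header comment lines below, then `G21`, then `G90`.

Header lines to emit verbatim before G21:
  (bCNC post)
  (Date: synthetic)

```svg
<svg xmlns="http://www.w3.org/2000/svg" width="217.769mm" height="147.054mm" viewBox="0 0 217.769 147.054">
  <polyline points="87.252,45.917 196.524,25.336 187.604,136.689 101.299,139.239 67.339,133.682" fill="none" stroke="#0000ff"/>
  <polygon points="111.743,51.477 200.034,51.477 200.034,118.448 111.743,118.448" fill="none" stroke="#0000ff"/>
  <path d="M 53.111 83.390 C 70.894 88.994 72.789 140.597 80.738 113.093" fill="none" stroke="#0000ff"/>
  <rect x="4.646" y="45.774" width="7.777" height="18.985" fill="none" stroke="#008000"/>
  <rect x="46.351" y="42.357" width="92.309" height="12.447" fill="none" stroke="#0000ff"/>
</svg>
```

viewBox `0 0 217.769 147.054` with mm width/height → 1 unit = 1 mm. Flip: y_m = 147.054 − y_svg.

**Shape 1** — `<polyline>` open polyline, stroke `#0000ff` → score (S413, F1718). Machine vertices: (87.252,101.137) → (196.524,121.718) → (187.604,10.365) → (101.299,7.815) → (67.339,13.372). Open path.

**Shape 2** — `<polygon>` rectangle, stroke `#0000ff` → score (S413, F1718). Machine vertices: (111.743,95.577) → (200.034,95.577) → (200.034,28.606) → (111.743,28.606) → (111.743,95.577). Closed: final G1 returns to the first vertex.

**Shape 3** — `<path>` cubic bezier, stroke `#0000ff` → score (S413, F1718). Control points (SVG): P0=(53.111,83.390), P1=(70.894,88.994), P2=(72.789,140.597), P3=(80.738,113.093); sampled at t=k/4. Machine vertices: (53.111,63.664) → (63.812,52.791) → (70.612,36.397) → (75.569,26.211) → (80.738,33.961). Open path.

**Shape 4** — `<rect>` rectangle, stroke `#008000` → engrave (S176, F4325). Machine vertices: (4.646,101.280) → (12.423,101.280) → (12.423,82.295) → (4.646,82.295) → (4.646,101.280). Closed: final G1 returns to the first vertex.

**Shape 5** — `<rect>` rectangle, stroke `#0000ff` → score (S413, F1718). Machine vertices: (46.351,104.697) → (138.660,104.697) → (138.660,92.250) → (46.351,92.250) → (46.351,104.697). Closed: final G1 returns to the first vertex.

(bCNC post)
(Date: synthetic)
G21
G90
G0 X87.252 Y101.137
M3 S413
G1 X196.524 Y121.718 F1718
G1 X187.604 Y10.365 F1718
G1 X101.299 Y7.815 F1718
G1 X67.339 Y13.372 F1718
G0 X111.743 Y95.577
M3 S413
G1 X200.034 Y95.577 F1718
G1 X200.034 Y28.606 F1718
G1 X111.743 Y28.606 F1718
G1 X111.743 Y95.577 F1718
G0 X53.111 Y63.664
M3 S413
G1 X63.812 Y52.791 F1718
G1 X70.612 Y36.397 F1718
G1 X75.569 Y26.211 F1718
G1 X80.738 Y33.961 F1718
G0 X4.646 Y101.280
M3 S176
G1 X12.423 Y101.280 F4325
G1 X12.423 Y82.295 F4325
G1 X4.646 Y82.295 F4325
G1 X4.646 Y101.280 F4325
G0 X46.351 Y104.697
M3 S413
G1 X138.660 Y104.697 F1718
G1 X138.660 Y92.250 F1718
G1 X46.351 Y92.250 F1718
G1 X46.351 Y104.697 F1718
M5
G0 X0.000 Y0.000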